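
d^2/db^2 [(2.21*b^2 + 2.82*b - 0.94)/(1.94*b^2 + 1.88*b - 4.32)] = (5.10607999999999*b^3 + 89.902704*b^2 + 121.232928*b + 105.893056)/(7.301384*b^6 + 21.226704*b^5 - 28.206048*b^4 - 87.890752*b^3 + 62.809344*b^2 + 105.255936*b - 80.621568)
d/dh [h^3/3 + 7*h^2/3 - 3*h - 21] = h^2 + 14*h/3 - 3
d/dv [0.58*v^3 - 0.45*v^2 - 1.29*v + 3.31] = 1.74*v^2 - 0.9*v - 1.29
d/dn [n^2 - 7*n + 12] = 2*n - 7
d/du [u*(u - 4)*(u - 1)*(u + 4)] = 4*u^3 - 3*u^2 - 32*u + 16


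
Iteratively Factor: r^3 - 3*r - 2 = (r + 1)*(r^2 - r - 2) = (r - 2)*(r + 1)*(r + 1)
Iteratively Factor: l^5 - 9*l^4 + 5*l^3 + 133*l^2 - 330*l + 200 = (l + 4)*(l^4 - 13*l^3 + 57*l^2 - 95*l + 50) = (l - 1)*(l + 4)*(l^3 - 12*l^2 + 45*l - 50) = (l - 5)*(l - 1)*(l + 4)*(l^2 - 7*l + 10) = (l - 5)*(l - 2)*(l - 1)*(l + 4)*(l - 5)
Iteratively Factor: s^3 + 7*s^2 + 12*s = (s + 4)*(s^2 + 3*s) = (s + 3)*(s + 4)*(s)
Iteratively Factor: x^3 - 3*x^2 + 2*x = (x - 2)*(x^2 - x) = (x - 2)*(x - 1)*(x)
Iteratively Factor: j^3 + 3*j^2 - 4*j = (j - 1)*(j^2 + 4*j) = j*(j - 1)*(j + 4)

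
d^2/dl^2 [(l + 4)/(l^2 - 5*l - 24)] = 2*((1 - 3*l)*(-l^2 + 5*l + 24) - (l + 4)*(2*l - 5)^2)/(-l^2 + 5*l + 24)^3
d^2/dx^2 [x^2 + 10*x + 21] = 2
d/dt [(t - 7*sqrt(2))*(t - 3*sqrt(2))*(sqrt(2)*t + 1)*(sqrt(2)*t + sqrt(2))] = 8*t^3 - 57*sqrt(2)*t^2 + 6*t^2 - 38*sqrt(2)*t + 128*t + 42*sqrt(2) + 64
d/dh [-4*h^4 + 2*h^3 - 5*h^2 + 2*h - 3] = -16*h^3 + 6*h^2 - 10*h + 2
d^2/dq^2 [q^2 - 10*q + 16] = 2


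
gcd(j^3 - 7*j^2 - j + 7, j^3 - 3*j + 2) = j - 1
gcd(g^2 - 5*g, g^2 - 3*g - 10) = g - 5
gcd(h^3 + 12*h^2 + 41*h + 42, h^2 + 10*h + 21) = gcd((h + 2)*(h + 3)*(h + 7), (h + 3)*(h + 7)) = h^2 + 10*h + 21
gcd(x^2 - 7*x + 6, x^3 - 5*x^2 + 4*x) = x - 1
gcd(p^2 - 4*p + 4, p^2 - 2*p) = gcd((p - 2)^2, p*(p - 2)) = p - 2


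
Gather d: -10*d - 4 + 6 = 2 - 10*d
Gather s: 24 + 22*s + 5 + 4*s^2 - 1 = 4*s^2 + 22*s + 28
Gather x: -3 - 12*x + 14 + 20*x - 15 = 8*x - 4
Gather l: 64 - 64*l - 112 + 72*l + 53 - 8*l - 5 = 0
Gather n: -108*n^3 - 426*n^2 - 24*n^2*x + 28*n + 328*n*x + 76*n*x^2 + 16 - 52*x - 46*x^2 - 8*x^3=-108*n^3 + n^2*(-24*x - 426) + n*(76*x^2 + 328*x + 28) - 8*x^3 - 46*x^2 - 52*x + 16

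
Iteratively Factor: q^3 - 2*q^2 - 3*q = (q + 1)*(q^2 - 3*q) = q*(q + 1)*(q - 3)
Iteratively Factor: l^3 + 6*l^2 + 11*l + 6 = (l + 1)*(l^2 + 5*l + 6) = (l + 1)*(l + 3)*(l + 2)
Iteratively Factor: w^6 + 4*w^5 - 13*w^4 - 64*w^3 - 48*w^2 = (w)*(w^5 + 4*w^4 - 13*w^3 - 64*w^2 - 48*w) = w*(w + 1)*(w^4 + 3*w^3 - 16*w^2 - 48*w) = w*(w + 1)*(w + 4)*(w^3 - w^2 - 12*w) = w^2*(w + 1)*(w + 4)*(w^2 - w - 12) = w^2*(w - 4)*(w + 1)*(w + 4)*(w + 3)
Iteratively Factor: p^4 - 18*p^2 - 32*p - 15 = (p + 1)*(p^3 - p^2 - 17*p - 15) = (p + 1)*(p + 3)*(p^2 - 4*p - 5) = (p + 1)^2*(p + 3)*(p - 5)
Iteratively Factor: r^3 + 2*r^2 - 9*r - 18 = (r + 2)*(r^2 - 9) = (r + 2)*(r + 3)*(r - 3)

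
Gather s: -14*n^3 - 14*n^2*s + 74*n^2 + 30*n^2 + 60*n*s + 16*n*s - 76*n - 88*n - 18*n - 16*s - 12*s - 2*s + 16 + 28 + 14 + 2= -14*n^3 + 104*n^2 - 182*n + s*(-14*n^2 + 76*n - 30) + 60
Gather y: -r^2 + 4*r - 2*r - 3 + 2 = -r^2 + 2*r - 1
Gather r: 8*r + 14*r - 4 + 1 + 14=22*r + 11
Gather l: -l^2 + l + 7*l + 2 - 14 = -l^2 + 8*l - 12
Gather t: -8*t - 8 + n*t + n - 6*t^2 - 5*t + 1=n - 6*t^2 + t*(n - 13) - 7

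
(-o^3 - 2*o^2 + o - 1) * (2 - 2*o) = 2*o^4 + 2*o^3 - 6*o^2 + 4*o - 2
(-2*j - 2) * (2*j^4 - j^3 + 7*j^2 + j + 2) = -4*j^5 - 2*j^4 - 12*j^3 - 16*j^2 - 6*j - 4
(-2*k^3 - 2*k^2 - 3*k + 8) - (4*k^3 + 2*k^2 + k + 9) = -6*k^3 - 4*k^2 - 4*k - 1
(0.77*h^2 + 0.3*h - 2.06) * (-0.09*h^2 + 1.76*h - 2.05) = -0.0693*h^4 + 1.3282*h^3 - 0.8651*h^2 - 4.2406*h + 4.223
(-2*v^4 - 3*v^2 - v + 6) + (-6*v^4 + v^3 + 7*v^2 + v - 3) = -8*v^4 + v^3 + 4*v^2 + 3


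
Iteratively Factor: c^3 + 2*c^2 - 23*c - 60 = (c - 5)*(c^2 + 7*c + 12) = (c - 5)*(c + 4)*(c + 3)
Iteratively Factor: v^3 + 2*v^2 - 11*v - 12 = (v - 3)*(v^2 + 5*v + 4) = (v - 3)*(v + 4)*(v + 1)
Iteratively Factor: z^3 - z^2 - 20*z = (z)*(z^2 - z - 20) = z*(z - 5)*(z + 4)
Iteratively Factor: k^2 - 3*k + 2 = (k - 1)*(k - 2)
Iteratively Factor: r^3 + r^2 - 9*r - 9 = (r + 1)*(r^2 - 9) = (r - 3)*(r + 1)*(r + 3)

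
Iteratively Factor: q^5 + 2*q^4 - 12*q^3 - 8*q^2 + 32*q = (q - 2)*(q^4 + 4*q^3 - 4*q^2 - 16*q) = q*(q - 2)*(q^3 + 4*q^2 - 4*q - 16) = q*(q - 2)^2*(q^2 + 6*q + 8) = q*(q - 2)^2*(q + 2)*(q + 4)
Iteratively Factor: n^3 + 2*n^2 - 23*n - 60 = (n - 5)*(n^2 + 7*n + 12) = (n - 5)*(n + 3)*(n + 4)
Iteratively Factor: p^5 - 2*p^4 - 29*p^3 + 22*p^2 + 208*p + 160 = (p + 1)*(p^4 - 3*p^3 - 26*p^2 + 48*p + 160) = (p + 1)*(p + 2)*(p^3 - 5*p^2 - 16*p + 80) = (p - 5)*(p + 1)*(p + 2)*(p^2 - 16) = (p - 5)*(p + 1)*(p + 2)*(p + 4)*(p - 4)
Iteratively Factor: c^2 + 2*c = (c)*(c + 2)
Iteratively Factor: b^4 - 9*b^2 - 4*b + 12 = (b + 2)*(b^3 - 2*b^2 - 5*b + 6) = (b + 2)^2*(b^2 - 4*b + 3) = (b - 3)*(b + 2)^2*(b - 1)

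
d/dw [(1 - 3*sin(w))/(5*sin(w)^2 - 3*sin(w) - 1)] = (15*sin(w)^2 - 10*sin(w) + 6)*cos(w)/(5*sin(w)^2 - 3*sin(w) - 1)^2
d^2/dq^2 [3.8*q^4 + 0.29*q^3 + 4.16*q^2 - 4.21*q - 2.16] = 45.6*q^2 + 1.74*q + 8.32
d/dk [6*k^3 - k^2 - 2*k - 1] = 18*k^2 - 2*k - 2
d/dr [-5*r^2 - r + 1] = -10*r - 1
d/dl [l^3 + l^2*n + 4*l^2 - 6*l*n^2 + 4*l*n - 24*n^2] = 3*l^2 + 2*l*n + 8*l - 6*n^2 + 4*n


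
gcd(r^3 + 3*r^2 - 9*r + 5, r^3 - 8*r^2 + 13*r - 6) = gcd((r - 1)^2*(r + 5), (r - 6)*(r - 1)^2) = r^2 - 2*r + 1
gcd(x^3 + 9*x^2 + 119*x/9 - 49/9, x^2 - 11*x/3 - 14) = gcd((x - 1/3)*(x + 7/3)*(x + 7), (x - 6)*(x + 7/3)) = x + 7/3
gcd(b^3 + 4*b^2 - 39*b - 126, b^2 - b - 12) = b + 3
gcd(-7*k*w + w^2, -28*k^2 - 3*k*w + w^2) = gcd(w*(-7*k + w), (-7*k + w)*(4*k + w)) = -7*k + w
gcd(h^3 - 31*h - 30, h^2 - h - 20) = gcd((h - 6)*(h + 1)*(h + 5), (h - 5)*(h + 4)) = 1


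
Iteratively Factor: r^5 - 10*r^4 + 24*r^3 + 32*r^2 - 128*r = (r - 4)*(r^4 - 6*r^3 + 32*r) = (r - 4)^2*(r^3 - 2*r^2 - 8*r) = (r - 4)^2*(r + 2)*(r^2 - 4*r) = r*(r - 4)^2*(r + 2)*(r - 4)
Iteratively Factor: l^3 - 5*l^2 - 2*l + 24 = (l - 3)*(l^2 - 2*l - 8) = (l - 4)*(l - 3)*(l + 2)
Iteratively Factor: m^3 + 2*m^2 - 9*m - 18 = (m + 3)*(m^2 - m - 6) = (m - 3)*(m + 3)*(m + 2)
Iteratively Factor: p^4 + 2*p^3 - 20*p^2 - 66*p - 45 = (p - 5)*(p^3 + 7*p^2 + 15*p + 9) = (p - 5)*(p + 3)*(p^2 + 4*p + 3) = (p - 5)*(p + 1)*(p + 3)*(p + 3)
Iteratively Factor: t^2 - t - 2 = (t - 2)*(t + 1)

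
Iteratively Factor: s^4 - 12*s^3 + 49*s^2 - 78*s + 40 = (s - 2)*(s^3 - 10*s^2 + 29*s - 20) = (s - 5)*(s - 2)*(s^2 - 5*s + 4) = (s - 5)*(s - 4)*(s - 2)*(s - 1)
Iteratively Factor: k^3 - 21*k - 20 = (k - 5)*(k^2 + 5*k + 4) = (k - 5)*(k + 4)*(k + 1)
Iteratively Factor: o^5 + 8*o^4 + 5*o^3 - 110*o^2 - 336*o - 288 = (o + 4)*(o^4 + 4*o^3 - 11*o^2 - 66*o - 72) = (o + 3)*(o + 4)*(o^3 + o^2 - 14*o - 24) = (o - 4)*(o + 3)*(o + 4)*(o^2 + 5*o + 6) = (o - 4)*(o + 2)*(o + 3)*(o + 4)*(o + 3)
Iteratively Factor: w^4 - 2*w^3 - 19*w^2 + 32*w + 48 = (w - 4)*(w^3 + 2*w^2 - 11*w - 12) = (w - 4)*(w + 1)*(w^2 + w - 12) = (w - 4)*(w + 1)*(w + 4)*(w - 3)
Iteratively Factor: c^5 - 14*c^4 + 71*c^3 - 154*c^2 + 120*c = (c - 4)*(c^4 - 10*c^3 + 31*c^2 - 30*c) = (c - 4)*(c - 2)*(c^3 - 8*c^2 + 15*c) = c*(c - 4)*(c - 2)*(c^2 - 8*c + 15) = c*(c - 4)*(c - 3)*(c - 2)*(c - 5)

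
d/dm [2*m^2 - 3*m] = 4*m - 3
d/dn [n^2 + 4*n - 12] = 2*n + 4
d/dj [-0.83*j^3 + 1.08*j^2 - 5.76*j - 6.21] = -2.49*j^2 + 2.16*j - 5.76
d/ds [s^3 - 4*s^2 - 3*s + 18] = 3*s^2 - 8*s - 3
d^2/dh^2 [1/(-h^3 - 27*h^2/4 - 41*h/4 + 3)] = 8*(3*(4*h + 9)*(4*h^3 + 27*h^2 + 41*h - 12) - (12*h^2 + 54*h + 41)^2)/(4*h^3 + 27*h^2 + 41*h - 12)^3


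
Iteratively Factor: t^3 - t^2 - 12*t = (t - 4)*(t^2 + 3*t) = (t - 4)*(t + 3)*(t)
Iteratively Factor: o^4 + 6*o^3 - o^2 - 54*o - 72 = (o - 3)*(o^3 + 9*o^2 + 26*o + 24) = (o - 3)*(o + 3)*(o^2 + 6*o + 8) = (o - 3)*(o + 2)*(o + 3)*(o + 4)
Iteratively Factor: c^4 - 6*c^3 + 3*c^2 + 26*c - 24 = (c - 3)*(c^3 - 3*c^2 - 6*c + 8) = (c - 4)*(c - 3)*(c^2 + c - 2) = (c - 4)*(c - 3)*(c + 2)*(c - 1)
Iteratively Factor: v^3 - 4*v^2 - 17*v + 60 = (v - 3)*(v^2 - v - 20) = (v - 3)*(v + 4)*(v - 5)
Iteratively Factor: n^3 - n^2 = (n)*(n^2 - n) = n^2*(n - 1)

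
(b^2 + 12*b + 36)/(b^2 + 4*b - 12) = (b + 6)/(b - 2)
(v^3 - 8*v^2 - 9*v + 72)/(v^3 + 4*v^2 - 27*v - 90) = (v^2 - 11*v + 24)/(v^2 + v - 30)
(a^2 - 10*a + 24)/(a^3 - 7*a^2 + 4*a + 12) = (a - 4)/(a^2 - a - 2)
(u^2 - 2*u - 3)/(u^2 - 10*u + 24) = (u^2 - 2*u - 3)/(u^2 - 10*u + 24)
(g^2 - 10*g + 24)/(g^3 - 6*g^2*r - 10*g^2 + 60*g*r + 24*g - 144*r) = 1/(g - 6*r)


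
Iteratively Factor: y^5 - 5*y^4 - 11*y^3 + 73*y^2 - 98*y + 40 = (y - 2)*(y^4 - 3*y^3 - 17*y^2 + 39*y - 20) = (y - 5)*(y - 2)*(y^3 + 2*y^2 - 7*y + 4) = (y - 5)*(y - 2)*(y + 4)*(y^2 - 2*y + 1) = (y - 5)*(y - 2)*(y - 1)*(y + 4)*(y - 1)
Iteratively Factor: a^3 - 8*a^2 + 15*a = (a - 5)*(a^2 - 3*a) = (a - 5)*(a - 3)*(a)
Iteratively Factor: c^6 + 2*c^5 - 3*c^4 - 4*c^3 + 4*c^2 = (c)*(c^5 + 2*c^4 - 3*c^3 - 4*c^2 + 4*c) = c*(c + 2)*(c^4 - 3*c^2 + 2*c) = c*(c - 1)*(c + 2)*(c^3 + c^2 - 2*c) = c^2*(c - 1)*(c + 2)*(c^2 + c - 2) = c^2*(c - 1)^2*(c + 2)*(c + 2)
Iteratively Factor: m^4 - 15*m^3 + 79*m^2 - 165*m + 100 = (m - 4)*(m^3 - 11*m^2 + 35*m - 25) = (m - 4)*(m - 1)*(m^2 - 10*m + 25) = (m - 5)*(m - 4)*(m - 1)*(m - 5)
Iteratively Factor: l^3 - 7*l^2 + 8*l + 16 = (l + 1)*(l^2 - 8*l + 16) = (l - 4)*(l + 1)*(l - 4)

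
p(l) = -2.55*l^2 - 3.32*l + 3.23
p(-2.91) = -8.70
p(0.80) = -1.06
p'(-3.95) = 16.82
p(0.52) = 0.81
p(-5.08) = -45.71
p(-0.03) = 3.33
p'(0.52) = -5.97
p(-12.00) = -324.13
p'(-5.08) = 22.59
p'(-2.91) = 11.52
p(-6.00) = -68.65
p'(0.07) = -3.68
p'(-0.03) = -3.17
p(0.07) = 2.99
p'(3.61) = -21.73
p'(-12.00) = 57.88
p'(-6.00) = 27.28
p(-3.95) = -23.44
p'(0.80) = -7.40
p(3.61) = -41.99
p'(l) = -5.1*l - 3.32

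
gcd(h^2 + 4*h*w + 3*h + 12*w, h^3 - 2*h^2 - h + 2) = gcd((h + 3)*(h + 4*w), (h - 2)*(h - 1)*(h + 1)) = 1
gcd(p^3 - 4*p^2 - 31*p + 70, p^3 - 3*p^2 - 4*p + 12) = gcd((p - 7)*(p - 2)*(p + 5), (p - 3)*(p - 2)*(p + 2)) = p - 2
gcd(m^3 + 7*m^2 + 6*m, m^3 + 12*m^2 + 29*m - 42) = m + 6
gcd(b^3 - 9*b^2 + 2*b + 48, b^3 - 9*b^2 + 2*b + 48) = b^3 - 9*b^2 + 2*b + 48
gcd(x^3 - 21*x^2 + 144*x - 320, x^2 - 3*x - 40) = x - 8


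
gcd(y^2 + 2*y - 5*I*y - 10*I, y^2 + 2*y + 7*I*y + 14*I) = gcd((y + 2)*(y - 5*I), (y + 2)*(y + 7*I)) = y + 2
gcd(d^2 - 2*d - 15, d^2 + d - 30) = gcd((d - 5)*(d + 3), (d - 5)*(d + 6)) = d - 5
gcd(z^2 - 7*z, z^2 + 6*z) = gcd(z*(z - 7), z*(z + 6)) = z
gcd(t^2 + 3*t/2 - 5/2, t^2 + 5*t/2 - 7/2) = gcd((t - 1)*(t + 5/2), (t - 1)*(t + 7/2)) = t - 1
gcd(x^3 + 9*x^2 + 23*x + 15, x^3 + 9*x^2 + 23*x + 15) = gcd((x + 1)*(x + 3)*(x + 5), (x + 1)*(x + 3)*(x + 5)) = x^3 + 9*x^2 + 23*x + 15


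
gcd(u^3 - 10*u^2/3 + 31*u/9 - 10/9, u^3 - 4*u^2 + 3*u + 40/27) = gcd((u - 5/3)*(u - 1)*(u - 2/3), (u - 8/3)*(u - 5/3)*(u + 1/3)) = u - 5/3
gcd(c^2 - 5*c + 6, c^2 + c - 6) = c - 2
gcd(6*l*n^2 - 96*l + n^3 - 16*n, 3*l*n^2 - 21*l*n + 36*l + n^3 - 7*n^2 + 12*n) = n - 4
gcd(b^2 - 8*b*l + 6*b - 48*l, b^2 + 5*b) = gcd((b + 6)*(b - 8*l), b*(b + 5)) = 1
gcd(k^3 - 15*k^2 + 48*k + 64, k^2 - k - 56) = k - 8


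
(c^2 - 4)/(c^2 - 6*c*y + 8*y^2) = (c^2 - 4)/(c^2 - 6*c*y + 8*y^2)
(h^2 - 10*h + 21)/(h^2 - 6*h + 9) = (h - 7)/(h - 3)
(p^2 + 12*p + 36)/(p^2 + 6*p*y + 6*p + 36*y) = (p + 6)/(p + 6*y)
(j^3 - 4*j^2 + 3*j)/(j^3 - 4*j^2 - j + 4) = j*(j - 3)/(j^2 - 3*j - 4)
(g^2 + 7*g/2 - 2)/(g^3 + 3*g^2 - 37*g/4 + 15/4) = 2*(g + 4)/(2*g^2 + 7*g - 15)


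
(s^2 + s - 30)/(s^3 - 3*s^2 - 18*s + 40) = (s + 6)/(s^2 + 2*s - 8)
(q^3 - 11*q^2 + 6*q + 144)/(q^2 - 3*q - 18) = q - 8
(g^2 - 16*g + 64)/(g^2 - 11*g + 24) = (g - 8)/(g - 3)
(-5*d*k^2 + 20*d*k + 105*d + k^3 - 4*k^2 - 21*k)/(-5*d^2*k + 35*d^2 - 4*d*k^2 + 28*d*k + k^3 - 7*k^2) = (k + 3)/(d + k)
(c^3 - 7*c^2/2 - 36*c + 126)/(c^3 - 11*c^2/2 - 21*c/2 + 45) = (2*c^2 + 5*c - 42)/(2*c^2 + c - 15)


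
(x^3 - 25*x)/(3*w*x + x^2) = (x^2 - 25)/(3*w + x)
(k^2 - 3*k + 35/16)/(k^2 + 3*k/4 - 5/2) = (k - 7/4)/(k + 2)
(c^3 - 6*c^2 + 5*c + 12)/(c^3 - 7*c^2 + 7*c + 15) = (c - 4)/(c - 5)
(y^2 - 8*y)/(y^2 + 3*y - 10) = y*(y - 8)/(y^2 + 3*y - 10)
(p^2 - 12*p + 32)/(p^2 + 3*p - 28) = (p - 8)/(p + 7)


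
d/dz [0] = 0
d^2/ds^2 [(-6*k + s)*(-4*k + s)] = 2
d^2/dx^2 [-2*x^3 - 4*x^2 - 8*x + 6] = -12*x - 8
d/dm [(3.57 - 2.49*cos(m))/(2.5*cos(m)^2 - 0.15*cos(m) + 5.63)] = (-6.225*cos(m)^2 + 17.85*cos(m) + 13.4832)*sin(m)/(6.25*cos(m)^4 - 0.75*cos(m)^3 + 28.1725*cos(m)^2 - 1.689*cos(m) + 31.6969)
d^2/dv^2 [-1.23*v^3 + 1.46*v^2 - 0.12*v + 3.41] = 2.92 - 7.38*v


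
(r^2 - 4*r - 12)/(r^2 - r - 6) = (r - 6)/(r - 3)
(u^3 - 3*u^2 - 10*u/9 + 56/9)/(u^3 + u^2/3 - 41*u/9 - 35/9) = (3*u^2 - 2*u - 8)/(3*u^2 + 8*u + 5)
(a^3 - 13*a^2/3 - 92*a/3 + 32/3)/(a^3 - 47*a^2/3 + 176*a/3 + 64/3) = (3*a^2 + 11*a - 4)/(3*a^2 - 23*a - 8)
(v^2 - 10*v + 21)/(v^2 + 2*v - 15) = (v - 7)/(v + 5)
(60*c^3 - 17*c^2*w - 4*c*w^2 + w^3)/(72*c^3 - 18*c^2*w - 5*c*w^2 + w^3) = (-5*c + w)/(-6*c + w)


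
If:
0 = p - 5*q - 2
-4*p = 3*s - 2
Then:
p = 1/2 - 3*s/4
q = -3*s/20 - 3/10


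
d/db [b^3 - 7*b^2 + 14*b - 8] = 3*b^2 - 14*b + 14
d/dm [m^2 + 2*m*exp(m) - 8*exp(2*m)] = 2*m*exp(m) + 2*m - 16*exp(2*m) + 2*exp(m)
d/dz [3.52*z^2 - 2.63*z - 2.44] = 7.04*z - 2.63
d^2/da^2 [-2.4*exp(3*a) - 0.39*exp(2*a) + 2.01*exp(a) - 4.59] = (-21.6*exp(2*a) - 1.56*exp(a) + 2.01)*exp(a)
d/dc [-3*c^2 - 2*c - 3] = -6*c - 2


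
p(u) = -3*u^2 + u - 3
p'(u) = 1 - 6*u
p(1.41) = -7.55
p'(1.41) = -7.46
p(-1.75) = -13.94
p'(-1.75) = 11.50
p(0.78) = -4.05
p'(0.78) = -3.68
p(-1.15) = -8.12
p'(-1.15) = 7.90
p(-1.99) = -16.87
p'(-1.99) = 12.94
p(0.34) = -3.01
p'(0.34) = -1.04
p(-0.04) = -3.04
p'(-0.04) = 1.24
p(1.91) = -12.03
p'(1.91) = -10.46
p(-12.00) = -447.00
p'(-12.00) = 73.00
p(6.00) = -105.00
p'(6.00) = -35.00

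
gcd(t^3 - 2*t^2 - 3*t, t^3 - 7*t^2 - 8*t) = t^2 + t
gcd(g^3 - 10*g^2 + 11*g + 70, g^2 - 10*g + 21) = g - 7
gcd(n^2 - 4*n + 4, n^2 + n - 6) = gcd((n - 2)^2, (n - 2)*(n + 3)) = n - 2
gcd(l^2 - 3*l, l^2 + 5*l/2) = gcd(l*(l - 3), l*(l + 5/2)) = l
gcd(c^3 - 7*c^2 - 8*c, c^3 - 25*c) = c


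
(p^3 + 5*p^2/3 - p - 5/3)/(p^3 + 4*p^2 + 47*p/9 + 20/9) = 3*(p - 1)/(3*p + 4)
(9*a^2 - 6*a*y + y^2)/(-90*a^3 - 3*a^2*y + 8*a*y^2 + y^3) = (-3*a + y)/(30*a^2 + 11*a*y + y^2)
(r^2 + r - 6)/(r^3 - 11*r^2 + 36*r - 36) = (r + 3)/(r^2 - 9*r + 18)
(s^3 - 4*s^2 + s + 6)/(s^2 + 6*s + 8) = (s^3 - 4*s^2 + s + 6)/(s^2 + 6*s + 8)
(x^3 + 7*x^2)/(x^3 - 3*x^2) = (x + 7)/(x - 3)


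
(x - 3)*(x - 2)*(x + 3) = x^3 - 2*x^2 - 9*x + 18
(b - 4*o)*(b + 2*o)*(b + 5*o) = b^3 + 3*b^2*o - 18*b*o^2 - 40*o^3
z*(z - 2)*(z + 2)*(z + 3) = z^4 + 3*z^3 - 4*z^2 - 12*z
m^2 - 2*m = m*(m - 2)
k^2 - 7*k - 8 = (k - 8)*(k + 1)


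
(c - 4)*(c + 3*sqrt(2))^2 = c^3 - 4*c^2 + 6*sqrt(2)*c^2 - 24*sqrt(2)*c + 18*c - 72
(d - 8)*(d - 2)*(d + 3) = d^3 - 7*d^2 - 14*d + 48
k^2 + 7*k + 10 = (k + 2)*(k + 5)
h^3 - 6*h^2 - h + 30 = (h - 5)*(h - 3)*(h + 2)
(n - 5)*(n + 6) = n^2 + n - 30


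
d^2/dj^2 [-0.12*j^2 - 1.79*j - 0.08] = -0.240000000000000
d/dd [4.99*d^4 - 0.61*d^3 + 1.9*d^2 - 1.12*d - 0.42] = 19.96*d^3 - 1.83*d^2 + 3.8*d - 1.12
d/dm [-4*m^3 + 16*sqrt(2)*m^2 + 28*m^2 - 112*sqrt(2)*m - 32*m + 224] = -12*m^2 + 32*sqrt(2)*m + 56*m - 112*sqrt(2) - 32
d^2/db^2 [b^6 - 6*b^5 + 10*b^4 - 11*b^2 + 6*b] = 30*b^4 - 120*b^3 + 120*b^2 - 22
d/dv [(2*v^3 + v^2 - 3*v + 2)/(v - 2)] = (4*v^3 - 11*v^2 - 4*v + 4)/(v^2 - 4*v + 4)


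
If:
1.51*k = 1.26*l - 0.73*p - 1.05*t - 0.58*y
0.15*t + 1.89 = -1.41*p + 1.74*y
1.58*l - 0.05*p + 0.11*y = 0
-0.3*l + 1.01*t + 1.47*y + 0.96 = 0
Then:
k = 1.23487738637858 - 0.05997778404571*y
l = -0.0256428015812972*y - 0.0391794623163234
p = 1.38968747003101*y - 1.23807100919582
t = -1.46306221829147*y - 0.962132513559304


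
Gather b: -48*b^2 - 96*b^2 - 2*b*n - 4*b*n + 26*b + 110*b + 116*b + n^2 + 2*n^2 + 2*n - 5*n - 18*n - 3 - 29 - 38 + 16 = -144*b^2 + b*(252 - 6*n) + 3*n^2 - 21*n - 54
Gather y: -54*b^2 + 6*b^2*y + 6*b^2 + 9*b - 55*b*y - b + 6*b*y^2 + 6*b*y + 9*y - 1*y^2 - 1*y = -48*b^2 + 8*b + y^2*(6*b - 1) + y*(6*b^2 - 49*b + 8)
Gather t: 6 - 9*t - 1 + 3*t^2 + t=3*t^2 - 8*t + 5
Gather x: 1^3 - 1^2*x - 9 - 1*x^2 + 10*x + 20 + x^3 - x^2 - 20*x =x^3 - 2*x^2 - 11*x + 12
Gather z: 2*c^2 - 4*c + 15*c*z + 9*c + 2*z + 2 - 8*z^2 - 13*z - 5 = 2*c^2 + 5*c - 8*z^2 + z*(15*c - 11) - 3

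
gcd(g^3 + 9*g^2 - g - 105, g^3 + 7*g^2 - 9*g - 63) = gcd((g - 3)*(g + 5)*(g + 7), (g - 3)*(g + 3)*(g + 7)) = g^2 + 4*g - 21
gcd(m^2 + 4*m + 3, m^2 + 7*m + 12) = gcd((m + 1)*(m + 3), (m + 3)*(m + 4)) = m + 3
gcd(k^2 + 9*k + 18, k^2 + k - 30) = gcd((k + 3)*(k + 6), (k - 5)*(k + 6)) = k + 6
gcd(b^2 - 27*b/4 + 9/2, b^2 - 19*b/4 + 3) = b - 3/4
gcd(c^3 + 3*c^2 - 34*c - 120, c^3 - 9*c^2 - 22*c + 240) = c^2 - c - 30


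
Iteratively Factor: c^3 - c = (c)*(c^2 - 1) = c*(c - 1)*(c + 1)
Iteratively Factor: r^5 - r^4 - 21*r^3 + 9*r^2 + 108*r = (r + 3)*(r^4 - 4*r^3 - 9*r^2 + 36*r) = (r - 3)*(r + 3)*(r^3 - r^2 - 12*r) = (r - 3)*(r + 3)^2*(r^2 - 4*r) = r*(r - 3)*(r + 3)^2*(r - 4)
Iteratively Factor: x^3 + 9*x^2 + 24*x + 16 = (x + 1)*(x^2 + 8*x + 16) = (x + 1)*(x + 4)*(x + 4)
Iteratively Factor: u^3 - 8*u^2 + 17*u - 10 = (u - 1)*(u^2 - 7*u + 10) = (u - 5)*(u - 1)*(u - 2)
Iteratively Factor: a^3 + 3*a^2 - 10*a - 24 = (a + 2)*(a^2 + a - 12) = (a - 3)*(a + 2)*(a + 4)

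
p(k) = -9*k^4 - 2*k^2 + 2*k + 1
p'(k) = -36*k^3 - 4*k + 2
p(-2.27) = -252.82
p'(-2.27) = 432.17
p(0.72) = -1.02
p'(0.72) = -14.32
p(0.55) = 0.67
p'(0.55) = -6.19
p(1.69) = -74.75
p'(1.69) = -178.53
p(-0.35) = -0.08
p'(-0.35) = 4.94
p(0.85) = -3.44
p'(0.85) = -23.51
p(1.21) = -18.80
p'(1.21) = -66.62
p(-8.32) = -43279.75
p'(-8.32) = 20768.77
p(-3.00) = -752.00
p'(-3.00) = 986.00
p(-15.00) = -456104.00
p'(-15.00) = 121562.00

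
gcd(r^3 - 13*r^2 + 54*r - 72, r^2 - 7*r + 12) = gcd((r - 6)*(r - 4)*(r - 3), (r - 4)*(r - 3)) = r^2 - 7*r + 12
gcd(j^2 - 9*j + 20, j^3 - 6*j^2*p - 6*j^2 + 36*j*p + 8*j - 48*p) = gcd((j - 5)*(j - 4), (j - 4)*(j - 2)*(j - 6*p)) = j - 4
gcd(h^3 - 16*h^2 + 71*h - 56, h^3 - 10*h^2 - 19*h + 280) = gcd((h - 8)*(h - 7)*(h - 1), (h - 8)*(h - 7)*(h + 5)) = h^2 - 15*h + 56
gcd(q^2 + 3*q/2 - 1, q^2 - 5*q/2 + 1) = q - 1/2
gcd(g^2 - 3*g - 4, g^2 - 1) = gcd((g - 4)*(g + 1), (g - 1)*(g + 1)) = g + 1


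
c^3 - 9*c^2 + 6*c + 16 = (c - 8)*(c - 2)*(c + 1)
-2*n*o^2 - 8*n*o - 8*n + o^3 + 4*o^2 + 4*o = (-2*n + o)*(o + 2)^2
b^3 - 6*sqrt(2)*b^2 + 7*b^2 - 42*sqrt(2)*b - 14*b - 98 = (b + 7)*(b - 7*sqrt(2))*(b + sqrt(2))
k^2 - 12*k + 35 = (k - 7)*(k - 5)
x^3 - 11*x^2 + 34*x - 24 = (x - 6)*(x - 4)*(x - 1)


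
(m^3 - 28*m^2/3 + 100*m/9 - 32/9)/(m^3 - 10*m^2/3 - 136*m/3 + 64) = (9*m^2 - 12*m + 4)/(3*(3*m^2 + 14*m - 24))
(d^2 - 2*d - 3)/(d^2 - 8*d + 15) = (d + 1)/(d - 5)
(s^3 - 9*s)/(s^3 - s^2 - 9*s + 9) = s/(s - 1)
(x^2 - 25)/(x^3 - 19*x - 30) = (x + 5)/(x^2 + 5*x + 6)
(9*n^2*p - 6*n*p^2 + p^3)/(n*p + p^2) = (9*n^2 - 6*n*p + p^2)/(n + p)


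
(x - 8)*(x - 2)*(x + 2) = x^3 - 8*x^2 - 4*x + 32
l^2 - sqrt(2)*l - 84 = (l - 7*sqrt(2))*(l + 6*sqrt(2))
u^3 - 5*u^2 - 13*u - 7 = (u - 7)*(u + 1)^2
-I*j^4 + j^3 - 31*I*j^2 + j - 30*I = (j - 5*I)*(j - I)*(j + 6*I)*(-I*j + 1)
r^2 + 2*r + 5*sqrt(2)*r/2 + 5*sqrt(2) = (r + 2)*(r + 5*sqrt(2)/2)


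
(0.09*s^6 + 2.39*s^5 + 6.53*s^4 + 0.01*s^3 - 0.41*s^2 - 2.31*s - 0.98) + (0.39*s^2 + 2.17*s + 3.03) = 0.09*s^6 + 2.39*s^5 + 6.53*s^4 + 0.01*s^3 - 0.02*s^2 - 0.14*s + 2.05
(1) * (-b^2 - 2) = -b^2 - 2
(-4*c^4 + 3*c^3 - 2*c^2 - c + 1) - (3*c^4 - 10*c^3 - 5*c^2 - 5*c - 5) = -7*c^4 + 13*c^3 + 3*c^2 + 4*c + 6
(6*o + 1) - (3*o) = 3*o + 1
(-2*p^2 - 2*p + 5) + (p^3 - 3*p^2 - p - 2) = p^3 - 5*p^2 - 3*p + 3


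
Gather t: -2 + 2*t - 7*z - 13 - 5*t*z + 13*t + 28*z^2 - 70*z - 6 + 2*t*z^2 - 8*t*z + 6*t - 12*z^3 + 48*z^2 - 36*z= t*(2*z^2 - 13*z + 21) - 12*z^3 + 76*z^2 - 113*z - 21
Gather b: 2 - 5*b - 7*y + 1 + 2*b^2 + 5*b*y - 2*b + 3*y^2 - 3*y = 2*b^2 + b*(5*y - 7) + 3*y^2 - 10*y + 3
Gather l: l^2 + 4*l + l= l^2 + 5*l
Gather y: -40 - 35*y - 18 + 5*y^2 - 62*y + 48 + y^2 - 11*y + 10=6*y^2 - 108*y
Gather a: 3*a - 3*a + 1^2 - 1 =0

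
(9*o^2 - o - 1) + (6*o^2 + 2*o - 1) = 15*o^2 + o - 2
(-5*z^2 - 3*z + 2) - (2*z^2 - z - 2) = -7*z^2 - 2*z + 4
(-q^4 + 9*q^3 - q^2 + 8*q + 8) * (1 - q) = q^5 - 10*q^4 + 10*q^3 - 9*q^2 + 8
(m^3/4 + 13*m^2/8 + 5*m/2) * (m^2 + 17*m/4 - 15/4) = m^5/4 + 43*m^4/16 + 271*m^3/32 + 145*m^2/32 - 75*m/8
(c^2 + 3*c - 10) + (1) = c^2 + 3*c - 9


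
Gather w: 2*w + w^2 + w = w^2 + 3*w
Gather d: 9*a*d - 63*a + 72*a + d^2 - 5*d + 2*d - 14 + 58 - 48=9*a + d^2 + d*(9*a - 3) - 4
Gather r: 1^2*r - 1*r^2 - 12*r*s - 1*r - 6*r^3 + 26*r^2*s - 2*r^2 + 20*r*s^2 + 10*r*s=-6*r^3 + r^2*(26*s - 3) + r*(20*s^2 - 2*s)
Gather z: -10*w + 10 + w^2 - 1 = w^2 - 10*w + 9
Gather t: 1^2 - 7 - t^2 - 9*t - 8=-t^2 - 9*t - 14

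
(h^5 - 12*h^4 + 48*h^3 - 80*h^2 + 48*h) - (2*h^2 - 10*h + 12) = h^5 - 12*h^4 + 48*h^3 - 82*h^2 + 58*h - 12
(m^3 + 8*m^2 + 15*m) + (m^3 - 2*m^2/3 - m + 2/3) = 2*m^3 + 22*m^2/3 + 14*m + 2/3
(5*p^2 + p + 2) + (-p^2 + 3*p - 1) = 4*p^2 + 4*p + 1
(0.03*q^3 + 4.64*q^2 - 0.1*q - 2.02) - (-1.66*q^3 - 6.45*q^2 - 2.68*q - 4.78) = 1.69*q^3 + 11.09*q^2 + 2.58*q + 2.76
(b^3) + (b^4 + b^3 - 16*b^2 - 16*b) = b^4 + 2*b^3 - 16*b^2 - 16*b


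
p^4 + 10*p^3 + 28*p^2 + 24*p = p*(p + 2)^2*(p + 6)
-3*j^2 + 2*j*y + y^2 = (-j + y)*(3*j + y)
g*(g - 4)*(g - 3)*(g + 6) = g^4 - g^3 - 30*g^2 + 72*g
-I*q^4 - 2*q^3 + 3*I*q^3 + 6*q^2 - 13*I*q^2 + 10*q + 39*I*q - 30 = (q - 3)*(q - 5*I)*(q + 2*I)*(-I*q + 1)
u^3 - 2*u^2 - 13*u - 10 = (u - 5)*(u + 1)*(u + 2)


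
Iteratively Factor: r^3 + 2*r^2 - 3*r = (r)*(r^2 + 2*r - 3) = r*(r - 1)*(r + 3)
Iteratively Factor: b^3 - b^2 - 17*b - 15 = (b + 3)*(b^2 - 4*b - 5) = (b + 1)*(b + 3)*(b - 5)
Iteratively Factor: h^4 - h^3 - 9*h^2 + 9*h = (h + 3)*(h^3 - 4*h^2 + 3*h) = (h - 1)*(h + 3)*(h^2 - 3*h) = h*(h - 1)*(h + 3)*(h - 3)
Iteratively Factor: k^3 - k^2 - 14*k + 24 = (k - 2)*(k^2 + k - 12) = (k - 2)*(k + 4)*(k - 3)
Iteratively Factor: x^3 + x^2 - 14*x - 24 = (x + 3)*(x^2 - 2*x - 8) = (x + 2)*(x + 3)*(x - 4)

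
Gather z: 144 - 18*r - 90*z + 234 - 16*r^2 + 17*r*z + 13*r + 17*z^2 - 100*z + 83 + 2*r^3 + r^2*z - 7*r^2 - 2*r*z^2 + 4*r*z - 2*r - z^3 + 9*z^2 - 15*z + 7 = 2*r^3 - 23*r^2 - 7*r - z^3 + z^2*(26 - 2*r) + z*(r^2 + 21*r - 205) + 468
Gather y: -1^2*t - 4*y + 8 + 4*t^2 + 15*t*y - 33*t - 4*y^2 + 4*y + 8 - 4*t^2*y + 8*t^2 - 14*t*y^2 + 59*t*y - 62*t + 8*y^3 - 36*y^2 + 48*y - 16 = 12*t^2 - 96*t + 8*y^3 + y^2*(-14*t - 40) + y*(-4*t^2 + 74*t + 48)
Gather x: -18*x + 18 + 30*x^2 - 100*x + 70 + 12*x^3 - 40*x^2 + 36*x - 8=12*x^3 - 10*x^2 - 82*x + 80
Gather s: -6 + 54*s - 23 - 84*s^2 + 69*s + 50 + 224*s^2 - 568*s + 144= 140*s^2 - 445*s + 165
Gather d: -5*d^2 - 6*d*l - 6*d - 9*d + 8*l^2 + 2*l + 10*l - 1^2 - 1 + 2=-5*d^2 + d*(-6*l - 15) + 8*l^2 + 12*l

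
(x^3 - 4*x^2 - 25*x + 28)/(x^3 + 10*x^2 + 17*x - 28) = (x - 7)/(x + 7)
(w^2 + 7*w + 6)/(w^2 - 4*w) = (w^2 + 7*w + 6)/(w*(w - 4))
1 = 1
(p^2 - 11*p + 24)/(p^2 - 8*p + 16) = (p^2 - 11*p + 24)/(p^2 - 8*p + 16)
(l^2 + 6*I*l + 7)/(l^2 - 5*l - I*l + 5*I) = (l + 7*I)/(l - 5)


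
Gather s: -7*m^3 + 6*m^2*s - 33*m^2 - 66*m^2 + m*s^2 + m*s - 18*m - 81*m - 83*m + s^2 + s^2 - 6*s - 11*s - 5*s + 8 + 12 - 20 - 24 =-7*m^3 - 99*m^2 - 182*m + s^2*(m + 2) + s*(6*m^2 + m - 22) - 24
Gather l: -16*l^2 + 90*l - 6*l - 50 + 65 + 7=-16*l^2 + 84*l + 22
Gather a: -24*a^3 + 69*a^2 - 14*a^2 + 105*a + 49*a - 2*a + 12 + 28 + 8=-24*a^3 + 55*a^2 + 152*a + 48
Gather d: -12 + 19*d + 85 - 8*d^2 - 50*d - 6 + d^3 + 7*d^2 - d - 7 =d^3 - d^2 - 32*d + 60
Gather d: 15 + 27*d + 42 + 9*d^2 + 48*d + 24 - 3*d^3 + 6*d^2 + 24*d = -3*d^3 + 15*d^2 + 99*d + 81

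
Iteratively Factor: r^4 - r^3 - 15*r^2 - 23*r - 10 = (r + 1)*(r^3 - 2*r^2 - 13*r - 10) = (r + 1)^2*(r^2 - 3*r - 10) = (r - 5)*(r + 1)^2*(r + 2)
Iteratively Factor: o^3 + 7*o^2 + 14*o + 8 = (o + 2)*(o^2 + 5*o + 4) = (o + 1)*(o + 2)*(o + 4)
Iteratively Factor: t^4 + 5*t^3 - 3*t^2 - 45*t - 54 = (t + 2)*(t^3 + 3*t^2 - 9*t - 27) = (t + 2)*(t + 3)*(t^2 - 9) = (t + 2)*(t + 3)^2*(t - 3)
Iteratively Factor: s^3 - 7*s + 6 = (s - 2)*(s^2 + 2*s - 3) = (s - 2)*(s - 1)*(s + 3)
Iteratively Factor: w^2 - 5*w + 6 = (w - 3)*(w - 2)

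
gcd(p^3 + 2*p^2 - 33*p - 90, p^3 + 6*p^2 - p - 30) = p^2 + 8*p + 15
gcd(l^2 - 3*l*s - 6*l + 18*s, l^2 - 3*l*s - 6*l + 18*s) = -l^2 + 3*l*s + 6*l - 18*s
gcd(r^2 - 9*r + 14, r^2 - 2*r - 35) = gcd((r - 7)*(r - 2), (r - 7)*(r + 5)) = r - 7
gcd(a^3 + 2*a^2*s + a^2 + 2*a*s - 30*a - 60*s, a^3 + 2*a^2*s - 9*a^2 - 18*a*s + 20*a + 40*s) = a^2 + 2*a*s - 5*a - 10*s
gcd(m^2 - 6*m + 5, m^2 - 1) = m - 1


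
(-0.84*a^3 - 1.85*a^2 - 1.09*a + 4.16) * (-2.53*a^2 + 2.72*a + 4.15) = 2.1252*a^5 + 2.3957*a^4 - 5.7603*a^3 - 21.1671*a^2 + 6.7917*a + 17.264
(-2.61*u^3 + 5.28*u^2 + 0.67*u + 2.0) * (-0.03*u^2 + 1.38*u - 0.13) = 0.0783*u^5 - 3.7602*u^4 + 7.6056*u^3 + 0.1782*u^2 + 2.6729*u - 0.26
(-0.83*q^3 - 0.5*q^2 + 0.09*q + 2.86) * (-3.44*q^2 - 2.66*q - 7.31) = 2.8552*q^5 + 3.9278*q^4 + 7.0877*q^3 - 6.4228*q^2 - 8.2655*q - 20.9066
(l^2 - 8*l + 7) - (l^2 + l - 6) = 13 - 9*l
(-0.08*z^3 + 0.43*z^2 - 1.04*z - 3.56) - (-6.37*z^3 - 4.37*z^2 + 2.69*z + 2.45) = 6.29*z^3 + 4.8*z^2 - 3.73*z - 6.01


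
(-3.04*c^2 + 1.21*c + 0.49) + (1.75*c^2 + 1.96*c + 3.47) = -1.29*c^2 + 3.17*c + 3.96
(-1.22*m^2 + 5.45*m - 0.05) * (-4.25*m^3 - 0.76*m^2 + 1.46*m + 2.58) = 5.185*m^5 - 22.2353*m^4 - 5.7107*m^3 + 4.8474*m^2 + 13.988*m - 0.129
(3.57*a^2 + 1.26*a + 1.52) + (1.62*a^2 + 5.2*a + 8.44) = 5.19*a^2 + 6.46*a + 9.96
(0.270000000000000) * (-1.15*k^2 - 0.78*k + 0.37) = -0.3105*k^2 - 0.2106*k + 0.0999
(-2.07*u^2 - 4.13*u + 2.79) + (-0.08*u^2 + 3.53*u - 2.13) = -2.15*u^2 - 0.6*u + 0.66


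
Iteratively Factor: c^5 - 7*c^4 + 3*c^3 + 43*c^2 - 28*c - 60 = (c + 2)*(c^4 - 9*c^3 + 21*c^2 + c - 30) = (c + 1)*(c + 2)*(c^3 - 10*c^2 + 31*c - 30) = (c - 5)*(c + 1)*(c + 2)*(c^2 - 5*c + 6) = (c - 5)*(c - 3)*(c + 1)*(c + 2)*(c - 2)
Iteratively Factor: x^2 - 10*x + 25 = (x - 5)*(x - 5)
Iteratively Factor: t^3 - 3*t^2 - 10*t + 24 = (t - 2)*(t^2 - t - 12) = (t - 4)*(t - 2)*(t + 3)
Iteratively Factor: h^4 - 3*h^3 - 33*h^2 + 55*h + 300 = (h - 5)*(h^3 + 2*h^2 - 23*h - 60) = (h - 5)*(h + 4)*(h^2 - 2*h - 15) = (h - 5)*(h + 3)*(h + 4)*(h - 5)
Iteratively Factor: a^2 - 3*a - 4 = (a - 4)*(a + 1)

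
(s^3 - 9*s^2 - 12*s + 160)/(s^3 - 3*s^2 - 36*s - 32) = (s - 5)/(s + 1)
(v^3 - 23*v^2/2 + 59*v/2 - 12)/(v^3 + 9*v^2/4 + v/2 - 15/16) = 8*(v^2 - 11*v + 24)/(8*v^2 + 22*v + 15)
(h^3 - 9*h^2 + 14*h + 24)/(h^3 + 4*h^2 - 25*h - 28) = (h - 6)/(h + 7)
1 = 1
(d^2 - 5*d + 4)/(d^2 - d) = (d - 4)/d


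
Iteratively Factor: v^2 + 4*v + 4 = (v + 2)*(v + 2)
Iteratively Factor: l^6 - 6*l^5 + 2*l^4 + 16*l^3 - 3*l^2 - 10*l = (l)*(l^5 - 6*l^4 + 2*l^3 + 16*l^2 - 3*l - 10) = l*(l + 1)*(l^4 - 7*l^3 + 9*l^2 + 7*l - 10) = l*(l - 2)*(l + 1)*(l^3 - 5*l^2 - l + 5) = l*(l - 5)*(l - 2)*(l + 1)*(l^2 - 1) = l*(l - 5)*(l - 2)*(l - 1)*(l + 1)*(l + 1)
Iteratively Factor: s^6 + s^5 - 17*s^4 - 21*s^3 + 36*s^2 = (s + 3)*(s^5 - 2*s^4 - 11*s^3 + 12*s^2) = (s - 1)*(s + 3)*(s^4 - s^3 - 12*s^2) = (s - 4)*(s - 1)*(s + 3)*(s^3 + 3*s^2) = (s - 4)*(s - 1)*(s + 3)^2*(s^2) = s*(s - 4)*(s - 1)*(s + 3)^2*(s)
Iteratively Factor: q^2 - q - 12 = (q + 3)*(q - 4)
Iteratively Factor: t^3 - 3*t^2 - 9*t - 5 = (t - 5)*(t^2 + 2*t + 1) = (t - 5)*(t + 1)*(t + 1)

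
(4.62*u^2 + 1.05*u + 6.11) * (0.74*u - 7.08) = 3.4188*u^3 - 31.9326*u^2 - 2.9126*u - 43.2588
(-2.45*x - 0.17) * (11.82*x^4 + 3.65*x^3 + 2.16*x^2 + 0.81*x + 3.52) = -28.959*x^5 - 10.9519*x^4 - 5.9125*x^3 - 2.3517*x^2 - 8.7617*x - 0.5984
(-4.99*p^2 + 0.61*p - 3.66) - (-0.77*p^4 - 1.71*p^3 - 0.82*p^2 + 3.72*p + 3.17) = 0.77*p^4 + 1.71*p^3 - 4.17*p^2 - 3.11*p - 6.83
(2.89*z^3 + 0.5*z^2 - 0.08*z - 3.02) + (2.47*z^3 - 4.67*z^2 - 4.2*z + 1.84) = 5.36*z^3 - 4.17*z^2 - 4.28*z - 1.18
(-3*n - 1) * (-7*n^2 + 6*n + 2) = 21*n^3 - 11*n^2 - 12*n - 2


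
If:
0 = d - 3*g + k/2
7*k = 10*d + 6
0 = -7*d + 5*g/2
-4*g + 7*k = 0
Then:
No Solution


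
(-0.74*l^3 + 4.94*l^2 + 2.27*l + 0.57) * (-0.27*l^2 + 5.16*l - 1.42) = 0.1998*l^5 - 5.1522*l^4 + 25.9283*l^3 + 4.5445*l^2 - 0.2822*l - 0.8094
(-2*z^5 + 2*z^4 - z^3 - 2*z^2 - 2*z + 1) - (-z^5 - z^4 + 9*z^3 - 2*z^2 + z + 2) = -z^5 + 3*z^4 - 10*z^3 - 3*z - 1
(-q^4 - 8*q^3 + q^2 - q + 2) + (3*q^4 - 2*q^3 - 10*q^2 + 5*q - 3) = 2*q^4 - 10*q^3 - 9*q^2 + 4*q - 1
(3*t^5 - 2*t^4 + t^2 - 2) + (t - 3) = 3*t^5 - 2*t^4 + t^2 + t - 5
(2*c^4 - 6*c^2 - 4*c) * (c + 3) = 2*c^5 + 6*c^4 - 6*c^3 - 22*c^2 - 12*c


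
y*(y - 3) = y^2 - 3*y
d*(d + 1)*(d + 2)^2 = d^4 + 5*d^3 + 8*d^2 + 4*d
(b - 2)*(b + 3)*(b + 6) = b^3 + 7*b^2 - 36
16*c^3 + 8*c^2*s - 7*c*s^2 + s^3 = (-4*c + s)^2*(c + s)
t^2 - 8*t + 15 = (t - 5)*(t - 3)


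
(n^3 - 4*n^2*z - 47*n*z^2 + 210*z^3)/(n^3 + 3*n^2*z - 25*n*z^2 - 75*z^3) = (n^2 + n*z - 42*z^2)/(n^2 + 8*n*z + 15*z^2)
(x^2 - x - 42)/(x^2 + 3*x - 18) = (x - 7)/(x - 3)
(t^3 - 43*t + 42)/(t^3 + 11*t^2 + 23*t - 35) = (t - 6)/(t + 5)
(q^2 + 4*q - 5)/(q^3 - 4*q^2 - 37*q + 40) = 1/(q - 8)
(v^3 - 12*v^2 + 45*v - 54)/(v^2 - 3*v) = v - 9 + 18/v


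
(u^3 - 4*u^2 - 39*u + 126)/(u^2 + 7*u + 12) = (u^3 - 4*u^2 - 39*u + 126)/(u^2 + 7*u + 12)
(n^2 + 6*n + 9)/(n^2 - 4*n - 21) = (n + 3)/(n - 7)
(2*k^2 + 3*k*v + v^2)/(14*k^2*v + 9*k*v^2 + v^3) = (k + v)/(v*(7*k + v))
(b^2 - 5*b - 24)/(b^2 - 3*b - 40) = (b + 3)/(b + 5)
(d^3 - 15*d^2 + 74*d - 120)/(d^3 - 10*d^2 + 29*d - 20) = (d - 6)/(d - 1)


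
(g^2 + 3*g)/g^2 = (g + 3)/g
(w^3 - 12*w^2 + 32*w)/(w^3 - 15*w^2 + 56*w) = (w - 4)/(w - 7)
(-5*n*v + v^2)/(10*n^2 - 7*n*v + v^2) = v/(-2*n + v)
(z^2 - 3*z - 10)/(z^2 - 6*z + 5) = (z + 2)/(z - 1)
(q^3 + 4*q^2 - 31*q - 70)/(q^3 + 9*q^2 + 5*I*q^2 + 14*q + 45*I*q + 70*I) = (q - 5)/(q + 5*I)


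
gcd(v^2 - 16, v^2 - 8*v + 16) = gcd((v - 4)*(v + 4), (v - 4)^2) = v - 4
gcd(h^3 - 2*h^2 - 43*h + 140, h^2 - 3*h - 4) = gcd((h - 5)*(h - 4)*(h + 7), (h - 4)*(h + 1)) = h - 4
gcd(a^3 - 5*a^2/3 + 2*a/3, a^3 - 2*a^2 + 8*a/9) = a^2 - 2*a/3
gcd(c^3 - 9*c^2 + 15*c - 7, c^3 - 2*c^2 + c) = c^2 - 2*c + 1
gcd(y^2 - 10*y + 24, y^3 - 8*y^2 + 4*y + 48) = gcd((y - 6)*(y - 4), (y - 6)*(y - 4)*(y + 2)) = y^2 - 10*y + 24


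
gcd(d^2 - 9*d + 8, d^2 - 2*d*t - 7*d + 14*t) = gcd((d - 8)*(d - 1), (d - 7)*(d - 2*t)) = 1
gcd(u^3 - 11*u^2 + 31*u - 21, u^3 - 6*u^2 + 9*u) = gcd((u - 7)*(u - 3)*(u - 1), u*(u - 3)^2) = u - 3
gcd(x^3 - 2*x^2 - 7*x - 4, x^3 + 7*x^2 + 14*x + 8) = x + 1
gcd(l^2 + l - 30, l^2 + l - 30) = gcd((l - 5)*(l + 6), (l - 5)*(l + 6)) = l^2 + l - 30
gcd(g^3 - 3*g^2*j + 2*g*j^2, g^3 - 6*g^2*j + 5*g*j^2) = g^2 - g*j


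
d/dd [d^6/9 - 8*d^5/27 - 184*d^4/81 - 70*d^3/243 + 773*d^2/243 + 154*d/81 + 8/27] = 2*d^5/3 - 40*d^4/27 - 736*d^3/81 - 70*d^2/81 + 1546*d/243 + 154/81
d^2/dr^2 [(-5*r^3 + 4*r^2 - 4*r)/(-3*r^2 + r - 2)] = 2*(-r^3 + 42*r^2 - 12*r - 8)/(27*r^6 - 27*r^5 + 63*r^4 - 37*r^3 + 42*r^2 - 12*r + 8)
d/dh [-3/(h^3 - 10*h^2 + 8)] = 3*h*(3*h - 20)/(h^3 - 10*h^2 + 8)^2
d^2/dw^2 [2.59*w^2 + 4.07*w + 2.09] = 5.18000000000000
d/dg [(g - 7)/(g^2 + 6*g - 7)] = (g^2 + 6*g - 2*(g - 7)*(g + 3) - 7)/(g^2 + 6*g - 7)^2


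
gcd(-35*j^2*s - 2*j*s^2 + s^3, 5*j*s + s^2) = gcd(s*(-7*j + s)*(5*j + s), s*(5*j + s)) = 5*j*s + s^2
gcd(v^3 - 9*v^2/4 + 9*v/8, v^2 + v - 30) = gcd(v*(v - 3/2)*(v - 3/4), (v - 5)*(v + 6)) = 1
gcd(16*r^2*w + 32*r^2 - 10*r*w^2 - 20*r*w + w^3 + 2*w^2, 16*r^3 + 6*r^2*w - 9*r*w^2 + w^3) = 16*r^2 - 10*r*w + w^2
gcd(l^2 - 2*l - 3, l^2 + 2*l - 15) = l - 3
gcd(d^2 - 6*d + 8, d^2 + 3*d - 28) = d - 4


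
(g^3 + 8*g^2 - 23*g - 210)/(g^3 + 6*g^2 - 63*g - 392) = (g^2 + g - 30)/(g^2 - g - 56)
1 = 1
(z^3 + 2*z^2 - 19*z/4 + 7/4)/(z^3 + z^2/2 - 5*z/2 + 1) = (z + 7/2)/(z + 2)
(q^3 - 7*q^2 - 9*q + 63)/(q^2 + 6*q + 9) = (q^2 - 10*q + 21)/(q + 3)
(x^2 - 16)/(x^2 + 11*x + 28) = (x - 4)/(x + 7)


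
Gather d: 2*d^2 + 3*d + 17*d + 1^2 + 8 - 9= 2*d^2 + 20*d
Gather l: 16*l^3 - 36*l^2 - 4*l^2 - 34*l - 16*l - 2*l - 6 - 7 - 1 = 16*l^3 - 40*l^2 - 52*l - 14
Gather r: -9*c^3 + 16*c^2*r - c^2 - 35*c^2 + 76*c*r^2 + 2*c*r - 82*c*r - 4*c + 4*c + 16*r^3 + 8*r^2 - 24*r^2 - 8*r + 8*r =-9*c^3 - 36*c^2 + 16*r^3 + r^2*(76*c - 16) + r*(16*c^2 - 80*c)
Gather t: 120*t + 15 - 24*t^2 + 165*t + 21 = -24*t^2 + 285*t + 36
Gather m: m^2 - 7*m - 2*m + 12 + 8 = m^2 - 9*m + 20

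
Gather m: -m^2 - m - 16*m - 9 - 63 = -m^2 - 17*m - 72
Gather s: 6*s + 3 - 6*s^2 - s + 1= -6*s^2 + 5*s + 4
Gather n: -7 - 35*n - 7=-35*n - 14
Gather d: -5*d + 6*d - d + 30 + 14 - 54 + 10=0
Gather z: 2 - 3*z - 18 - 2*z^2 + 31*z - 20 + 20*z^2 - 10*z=18*z^2 + 18*z - 36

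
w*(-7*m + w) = -7*m*w + w^2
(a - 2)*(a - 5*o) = a^2 - 5*a*o - 2*a + 10*o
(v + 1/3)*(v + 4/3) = v^2 + 5*v/3 + 4/9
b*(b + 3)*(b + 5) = b^3 + 8*b^2 + 15*b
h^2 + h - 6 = (h - 2)*(h + 3)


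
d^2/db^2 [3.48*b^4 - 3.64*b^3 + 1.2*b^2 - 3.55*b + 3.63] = 41.76*b^2 - 21.84*b + 2.4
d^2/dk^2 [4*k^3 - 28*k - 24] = 24*k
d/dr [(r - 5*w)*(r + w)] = 2*r - 4*w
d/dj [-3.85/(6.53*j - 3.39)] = 25.1405/(6.53*j - 3.39)^2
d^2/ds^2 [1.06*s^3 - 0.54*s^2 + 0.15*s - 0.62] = 6.36*s - 1.08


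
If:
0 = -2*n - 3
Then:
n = -3/2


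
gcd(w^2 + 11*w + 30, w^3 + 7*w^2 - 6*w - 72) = w + 6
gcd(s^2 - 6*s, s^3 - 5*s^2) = s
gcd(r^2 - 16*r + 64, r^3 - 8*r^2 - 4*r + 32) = r - 8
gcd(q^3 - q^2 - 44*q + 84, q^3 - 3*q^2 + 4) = q - 2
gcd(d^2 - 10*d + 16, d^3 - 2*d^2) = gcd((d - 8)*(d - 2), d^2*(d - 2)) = d - 2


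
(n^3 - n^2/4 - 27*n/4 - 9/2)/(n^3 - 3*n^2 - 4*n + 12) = (n + 3/4)/(n - 2)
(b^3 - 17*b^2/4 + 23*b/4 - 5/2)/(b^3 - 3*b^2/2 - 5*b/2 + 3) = (4*b - 5)/(2*(2*b + 3))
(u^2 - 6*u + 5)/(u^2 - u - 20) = (u - 1)/(u + 4)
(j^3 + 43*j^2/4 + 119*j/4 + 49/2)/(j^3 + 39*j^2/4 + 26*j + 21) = (j + 7)/(j + 6)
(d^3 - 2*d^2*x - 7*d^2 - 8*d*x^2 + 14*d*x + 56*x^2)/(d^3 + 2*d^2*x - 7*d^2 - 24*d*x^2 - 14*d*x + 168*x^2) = (d + 2*x)/(d + 6*x)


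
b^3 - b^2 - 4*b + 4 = (b - 2)*(b - 1)*(b + 2)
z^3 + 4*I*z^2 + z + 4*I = (z - I)*(z + I)*(z + 4*I)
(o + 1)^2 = o^2 + 2*o + 1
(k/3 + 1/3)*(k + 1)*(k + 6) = k^3/3 + 8*k^2/3 + 13*k/3 + 2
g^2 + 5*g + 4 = (g + 1)*(g + 4)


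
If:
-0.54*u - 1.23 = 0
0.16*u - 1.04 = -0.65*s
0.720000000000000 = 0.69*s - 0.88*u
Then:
No Solution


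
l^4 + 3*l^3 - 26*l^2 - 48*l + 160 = (l - 4)*(l - 2)*(l + 4)*(l + 5)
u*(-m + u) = -m*u + u^2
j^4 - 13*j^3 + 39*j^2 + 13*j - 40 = (j - 8)*(j - 5)*(j - 1)*(j + 1)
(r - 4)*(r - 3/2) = r^2 - 11*r/2 + 6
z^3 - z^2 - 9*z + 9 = (z - 3)*(z - 1)*(z + 3)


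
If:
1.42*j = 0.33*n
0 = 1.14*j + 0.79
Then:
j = -0.69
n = -2.98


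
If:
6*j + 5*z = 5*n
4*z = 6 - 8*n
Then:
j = 5/8 - 5*z/4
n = 3/4 - z/2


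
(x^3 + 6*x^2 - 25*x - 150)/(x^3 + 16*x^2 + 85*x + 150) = (x - 5)/(x + 5)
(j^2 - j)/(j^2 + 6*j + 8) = j*(j - 1)/(j^2 + 6*j + 8)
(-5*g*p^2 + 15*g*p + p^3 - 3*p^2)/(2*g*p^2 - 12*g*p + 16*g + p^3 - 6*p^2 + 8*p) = p*(-5*g*p + 15*g + p^2 - 3*p)/(2*g*p^2 - 12*g*p + 16*g + p^3 - 6*p^2 + 8*p)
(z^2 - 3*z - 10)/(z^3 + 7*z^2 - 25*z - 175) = (z + 2)/(z^2 + 12*z + 35)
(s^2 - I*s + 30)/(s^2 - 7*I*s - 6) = (s + 5*I)/(s - I)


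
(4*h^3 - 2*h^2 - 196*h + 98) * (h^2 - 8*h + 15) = 4*h^5 - 34*h^4 - 120*h^3 + 1636*h^2 - 3724*h + 1470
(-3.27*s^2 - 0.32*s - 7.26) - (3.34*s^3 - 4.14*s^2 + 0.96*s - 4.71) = -3.34*s^3 + 0.87*s^2 - 1.28*s - 2.55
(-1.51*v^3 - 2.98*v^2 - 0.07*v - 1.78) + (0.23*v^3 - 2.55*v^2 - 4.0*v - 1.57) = -1.28*v^3 - 5.53*v^2 - 4.07*v - 3.35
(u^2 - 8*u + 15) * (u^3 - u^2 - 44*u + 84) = u^5 - 9*u^4 - 21*u^3 + 421*u^2 - 1332*u + 1260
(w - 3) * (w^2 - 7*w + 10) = w^3 - 10*w^2 + 31*w - 30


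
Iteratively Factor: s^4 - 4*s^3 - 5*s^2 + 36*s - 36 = (s - 2)*(s^3 - 2*s^2 - 9*s + 18) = (s - 3)*(s - 2)*(s^2 + s - 6) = (s - 3)*(s - 2)*(s + 3)*(s - 2)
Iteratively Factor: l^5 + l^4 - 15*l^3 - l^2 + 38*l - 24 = (l - 1)*(l^4 + 2*l^3 - 13*l^2 - 14*l + 24) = (l - 1)*(l + 4)*(l^3 - 2*l^2 - 5*l + 6) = (l - 1)^2*(l + 4)*(l^2 - l - 6) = (l - 3)*(l - 1)^2*(l + 4)*(l + 2)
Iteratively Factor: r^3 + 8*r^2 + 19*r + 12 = (r + 3)*(r^2 + 5*r + 4) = (r + 3)*(r + 4)*(r + 1)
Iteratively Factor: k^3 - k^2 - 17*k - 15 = (k + 3)*(k^2 - 4*k - 5) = (k - 5)*(k + 3)*(k + 1)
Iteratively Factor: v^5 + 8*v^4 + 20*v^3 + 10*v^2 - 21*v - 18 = (v + 2)*(v^4 + 6*v^3 + 8*v^2 - 6*v - 9) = (v + 2)*(v + 3)*(v^3 + 3*v^2 - v - 3) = (v - 1)*(v + 2)*(v + 3)*(v^2 + 4*v + 3) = (v - 1)*(v + 2)*(v + 3)^2*(v + 1)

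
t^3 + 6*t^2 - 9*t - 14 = (t - 2)*(t + 1)*(t + 7)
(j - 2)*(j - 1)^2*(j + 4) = j^4 - 11*j^2 + 18*j - 8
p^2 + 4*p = p*(p + 4)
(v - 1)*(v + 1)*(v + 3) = v^3 + 3*v^2 - v - 3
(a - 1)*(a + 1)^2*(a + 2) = a^4 + 3*a^3 + a^2 - 3*a - 2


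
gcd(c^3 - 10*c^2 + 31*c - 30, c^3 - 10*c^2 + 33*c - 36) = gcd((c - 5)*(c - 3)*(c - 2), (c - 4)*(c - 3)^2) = c - 3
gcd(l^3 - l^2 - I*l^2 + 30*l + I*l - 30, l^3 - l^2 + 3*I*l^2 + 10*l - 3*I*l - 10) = l^2 + l*(-1 + 5*I) - 5*I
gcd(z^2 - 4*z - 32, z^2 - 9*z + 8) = z - 8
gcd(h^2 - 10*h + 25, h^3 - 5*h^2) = h - 5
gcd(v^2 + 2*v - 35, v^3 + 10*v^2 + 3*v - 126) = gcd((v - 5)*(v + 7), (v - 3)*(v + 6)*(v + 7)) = v + 7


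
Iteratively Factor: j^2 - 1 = (j + 1)*(j - 1)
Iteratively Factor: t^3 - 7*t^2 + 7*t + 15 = (t + 1)*(t^2 - 8*t + 15) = (t - 3)*(t + 1)*(t - 5)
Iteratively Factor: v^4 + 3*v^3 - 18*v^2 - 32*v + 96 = (v - 3)*(v^3 + 6*v^2 - 32) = (v - 3)*(v + 4)*(v^2 + 2*v - 8) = (v - 3)*(v - 2)*(v + 4)*(v + 4)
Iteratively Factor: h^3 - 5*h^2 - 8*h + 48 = (h - 4)*(h^2 - h - 12) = (h - 4)^2*(h + 3)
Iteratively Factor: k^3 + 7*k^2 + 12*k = (k + 4)*(k^2 + 3*k) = (k + 3)*(k + 4)*(k)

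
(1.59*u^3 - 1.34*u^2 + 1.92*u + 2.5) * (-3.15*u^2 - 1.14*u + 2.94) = -5.0085*u^5 + 2.4084*u^4 + 0.154199999999999*u^3 - 14.0034*u^2 + 2.7948*u + 7.35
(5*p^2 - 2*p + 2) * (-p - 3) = -5*p^3 - 13*p^2 + 4*p - 6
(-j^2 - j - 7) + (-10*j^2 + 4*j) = -11*j^2 + 3*j - 7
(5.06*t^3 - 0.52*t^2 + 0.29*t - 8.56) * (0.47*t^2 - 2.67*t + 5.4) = 2.3782*t^5 - 13.7546*t^4 + 28.8487*t^3 - 7.6055*t^2 + 24.4212*t - 46.224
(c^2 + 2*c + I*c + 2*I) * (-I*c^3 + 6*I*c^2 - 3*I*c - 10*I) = -I*c^5 + c^4 + 4*I*c^4 - 4*c^3 + 9*I*c^3 - 9*c^2 - 16*I*c^2 + 16*c - 20*I*c + 20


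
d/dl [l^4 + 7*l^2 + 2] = 4*l^3 + 14*l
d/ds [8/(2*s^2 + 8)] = -8*s/(s^2 + 4)^2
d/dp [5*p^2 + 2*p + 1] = 10*p + 2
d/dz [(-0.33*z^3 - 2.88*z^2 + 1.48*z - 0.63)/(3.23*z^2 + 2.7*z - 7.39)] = (-1.0659*z^4 - 1.782*z^3 - 5.2403*z^2 + 46.6362*z - 9.2362)/(10.4329*z^4 + 17.442*z^3 - 40.4494*z^2 - 39.906*z + 54.6121)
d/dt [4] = 0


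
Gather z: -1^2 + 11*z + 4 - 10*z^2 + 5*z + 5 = -10*z^2 + 16*z + 8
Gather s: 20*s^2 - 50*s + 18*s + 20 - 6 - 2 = 20*s^2 - 32*s + 12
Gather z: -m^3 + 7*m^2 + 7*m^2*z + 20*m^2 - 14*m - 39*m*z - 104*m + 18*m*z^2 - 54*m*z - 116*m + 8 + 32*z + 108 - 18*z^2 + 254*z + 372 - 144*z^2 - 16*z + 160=-m^3 + 27*m^2 - 234*m + z^2*(18*m - 162) + z*(7*m^2 - 93*m + 270) + 648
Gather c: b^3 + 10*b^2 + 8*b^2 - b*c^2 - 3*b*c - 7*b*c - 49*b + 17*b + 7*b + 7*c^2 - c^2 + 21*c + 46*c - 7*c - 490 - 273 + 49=b^3 + 18*b^2 - 25*b + c^2*(6 - b) + c*(60 - 10*b) - 714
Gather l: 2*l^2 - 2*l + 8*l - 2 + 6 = 2*l^2 + 6*l + 4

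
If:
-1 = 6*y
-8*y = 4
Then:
No Solution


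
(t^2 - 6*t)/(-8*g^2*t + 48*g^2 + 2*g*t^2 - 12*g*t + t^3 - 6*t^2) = t/(-8*g^2 + 2*g*t + t^2)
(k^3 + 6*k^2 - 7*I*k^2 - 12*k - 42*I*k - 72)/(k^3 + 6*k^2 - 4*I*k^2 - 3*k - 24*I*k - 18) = (k - 4*I)/(k - I)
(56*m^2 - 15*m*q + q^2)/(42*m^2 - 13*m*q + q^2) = (-8*m + q)/(-6*m + q)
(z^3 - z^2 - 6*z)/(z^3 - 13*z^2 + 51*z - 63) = z*(z + 2)/(z^2 - 10*z + 21)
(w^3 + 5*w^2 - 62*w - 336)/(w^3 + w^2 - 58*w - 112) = (w + 6)/(w + 2)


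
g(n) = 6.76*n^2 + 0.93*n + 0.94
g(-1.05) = 7.42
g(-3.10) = 63.02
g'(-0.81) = -10.02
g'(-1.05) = -13.27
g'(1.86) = 26.08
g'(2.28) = 31.76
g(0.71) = 5.01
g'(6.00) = 82.05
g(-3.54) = 82.36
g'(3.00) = 41.49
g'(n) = 13.52*n + 0.93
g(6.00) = 249.88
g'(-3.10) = -40.98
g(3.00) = 64.57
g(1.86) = 26.06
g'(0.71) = 10.53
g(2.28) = 38.20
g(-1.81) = 21.40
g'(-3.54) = -46.93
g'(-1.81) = -23.54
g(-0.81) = 4.62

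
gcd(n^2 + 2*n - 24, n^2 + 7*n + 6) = n + 6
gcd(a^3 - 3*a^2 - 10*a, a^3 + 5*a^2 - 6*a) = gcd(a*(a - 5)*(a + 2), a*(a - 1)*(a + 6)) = a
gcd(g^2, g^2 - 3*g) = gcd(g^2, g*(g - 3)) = g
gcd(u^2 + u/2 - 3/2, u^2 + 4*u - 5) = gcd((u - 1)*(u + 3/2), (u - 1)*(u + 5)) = u - 1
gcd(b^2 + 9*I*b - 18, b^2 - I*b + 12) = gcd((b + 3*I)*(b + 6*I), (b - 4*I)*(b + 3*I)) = b + 3*I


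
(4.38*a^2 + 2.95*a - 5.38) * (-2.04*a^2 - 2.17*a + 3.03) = -8.9352*a^4 - 15.5226*a^3 + 17.8451*a^2 + 20.6131*a - 16.3014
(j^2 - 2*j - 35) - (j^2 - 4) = -2*j - 31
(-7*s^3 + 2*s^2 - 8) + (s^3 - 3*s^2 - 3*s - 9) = -6*s^3 - s^2 - 3*s - 17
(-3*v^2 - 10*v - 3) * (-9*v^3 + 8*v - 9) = 27*v^5 + 90*v^4 + 3*v^3 - 53*v^2 + 66*v + 27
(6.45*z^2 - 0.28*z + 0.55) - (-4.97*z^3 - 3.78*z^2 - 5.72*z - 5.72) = 4.97*z^3 + 10.23*z^2 + 5.44*z + 6.27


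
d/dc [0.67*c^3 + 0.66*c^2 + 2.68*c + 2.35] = 2.01*c^2 + 1.32*c + 2.68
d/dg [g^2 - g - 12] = 2*g - 1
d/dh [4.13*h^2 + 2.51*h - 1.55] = 8.26*h + 2.51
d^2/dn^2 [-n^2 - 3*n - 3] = -2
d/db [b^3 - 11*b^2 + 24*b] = 3*b^2 - 22*b + 24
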